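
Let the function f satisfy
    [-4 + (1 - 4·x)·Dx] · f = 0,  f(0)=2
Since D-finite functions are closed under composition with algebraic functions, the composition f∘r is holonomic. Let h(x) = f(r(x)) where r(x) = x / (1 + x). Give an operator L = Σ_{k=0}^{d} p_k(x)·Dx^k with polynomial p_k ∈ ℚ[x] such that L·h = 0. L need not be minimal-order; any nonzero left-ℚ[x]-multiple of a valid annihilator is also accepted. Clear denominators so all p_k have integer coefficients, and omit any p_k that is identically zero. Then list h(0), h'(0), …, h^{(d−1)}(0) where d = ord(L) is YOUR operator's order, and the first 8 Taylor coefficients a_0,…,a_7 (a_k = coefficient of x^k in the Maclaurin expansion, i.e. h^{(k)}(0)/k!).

f: a_k = 2, 8, 32, 128, 512, 2048, 8192, 32768, …
L₀ from L_f via x↦r, Dx↦r'^{-1}Dx.
L = 4 + (-1 + 2·x + 3·x^2)·Dx  (order 1).
h: a_k = 2, 8, 24, 72, 216, 648, 1944, 5832, …
ICs: h(0) = 2.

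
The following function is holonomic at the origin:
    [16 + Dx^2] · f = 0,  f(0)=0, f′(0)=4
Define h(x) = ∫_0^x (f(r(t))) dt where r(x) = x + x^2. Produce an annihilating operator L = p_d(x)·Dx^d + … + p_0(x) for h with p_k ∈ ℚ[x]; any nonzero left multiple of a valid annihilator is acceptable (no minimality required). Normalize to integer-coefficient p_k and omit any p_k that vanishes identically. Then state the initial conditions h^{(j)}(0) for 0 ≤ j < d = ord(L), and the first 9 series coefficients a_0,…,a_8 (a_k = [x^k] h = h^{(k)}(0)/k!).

f: a_k = 0, 4, 0, -32/3, 0, 128/15, 0, -1024/315, 0, …
h₀=f(r): pull back L_f along r ⇒ L₀.
Integrate: L := L₀·Dx.
L = (16 + 96·x + 192·x^2 + 128·x^3)·Dx - 2·Dx^2 + (1 + 2·x)·Dx^3  (order 3).
h: a_k = 0, 0, 2, 4/3, -8/3, -32/5, -176/45, 32/7, 3232/315, …
ICs: h(0) = 0, h′(0) = 0, h′′(0) = 4.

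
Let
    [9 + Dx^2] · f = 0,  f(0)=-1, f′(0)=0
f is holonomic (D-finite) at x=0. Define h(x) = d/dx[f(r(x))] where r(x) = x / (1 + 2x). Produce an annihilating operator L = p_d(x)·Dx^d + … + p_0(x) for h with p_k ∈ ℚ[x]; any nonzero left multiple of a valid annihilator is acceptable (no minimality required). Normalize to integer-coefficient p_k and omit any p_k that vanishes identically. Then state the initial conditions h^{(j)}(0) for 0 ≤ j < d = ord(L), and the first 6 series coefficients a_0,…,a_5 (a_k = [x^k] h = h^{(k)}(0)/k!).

L = (33 + 96·x + 96·x^2) + (12 + 72·x + 144·x^2 + 96·x^3)·Dx + (1 + 8·x + 24·x^2 + 32·x^3 + 16·x^4)·Dx^2  (order 2).
h: a_k = 0, 9, -54, 405/2, -585, 54243/40, …
ICs: h(0) = 0, h′(0) = 9.

f: a_k = -1, 0, 9/2, 0, -27/8, 0, …
h₀=f(r): pull back L_f along r ⇒ L₀.
h₀' ⇒ L via d/dx closure of L₀.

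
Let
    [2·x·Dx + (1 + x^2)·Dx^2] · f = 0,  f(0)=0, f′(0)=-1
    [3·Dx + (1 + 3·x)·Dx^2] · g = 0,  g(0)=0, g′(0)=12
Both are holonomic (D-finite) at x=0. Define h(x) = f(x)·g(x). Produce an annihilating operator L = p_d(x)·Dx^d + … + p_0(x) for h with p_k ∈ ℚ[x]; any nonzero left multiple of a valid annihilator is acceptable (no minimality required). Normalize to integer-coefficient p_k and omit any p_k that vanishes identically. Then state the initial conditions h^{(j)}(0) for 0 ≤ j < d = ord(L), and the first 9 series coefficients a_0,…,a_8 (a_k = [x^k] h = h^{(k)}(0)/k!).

f: a_k = 0, -1, 0, 1/3, 0, -1/5, 0, 1/7, 0, …
g: a_k = 0, 12, -18, 36, -81, 972/5, -486, 8748/7, -6561/2, …
Product ⇒ symmetric product L₀, ord ≤ 4.
L = (264 + 1260·x + 1008·x^2 + 3420·x^3 + 3240·x^4 + 4212·x^5 + 324·x^7)·Dx + (178 + 660·x + 3828·x^2 + 7308·x^3 + 12960·x^4 + 10044·x^5 + 11340·x^6 + 324·x^7 + 1134·x^8)·Dx^2 + (132 + 608·x + 1728·x^2 + 4568·x^3 + 6456·x^4 + 8856·x^5 + 5184·x^6 + 5544·x^7 + 324·x^8 + 648·x^9)·Dx^3 + (13 + 102·x + 341·x^2 + 744·x^3 + 1138·x^4 + 1236·x^5 + 1386·x^6 + 648·x^7 + 657·x^8 + 54·x^9 + 81·x^10)·Dx^4  (order 4).
h: a_k = 0, 0, -12, 18, -32, 75, -924/5, 2313/5, -5952/5, …
ICs: h(0) = 0, h′(0) = 0, h′′(0) = -24, h′′′(0) = 108.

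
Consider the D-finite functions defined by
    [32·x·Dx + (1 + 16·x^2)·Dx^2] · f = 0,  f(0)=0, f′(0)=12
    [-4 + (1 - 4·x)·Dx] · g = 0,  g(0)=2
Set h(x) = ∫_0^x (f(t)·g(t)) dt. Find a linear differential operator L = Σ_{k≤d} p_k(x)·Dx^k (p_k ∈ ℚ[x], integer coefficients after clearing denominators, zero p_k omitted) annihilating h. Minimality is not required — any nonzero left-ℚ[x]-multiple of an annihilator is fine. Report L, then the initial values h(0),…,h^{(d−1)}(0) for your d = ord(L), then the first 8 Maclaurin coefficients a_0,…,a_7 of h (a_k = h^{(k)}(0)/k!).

L = 128·x·Dx + (8 - 32·x + 256·x^2)·Dx^2 + (-1 + 4·x - 16·x^2 + 64·x^3)·Dx^3  (order 3).
h: a_k = 0, 0, 12, 32, 64, 1024/5, 13312/15, 106496/35, …
ICs: h(0) = 0, h′(0) = 0, h′′(0) = 24.

f: a_k = 0, 12, 0, -64, 0, 3072/5, 0, -49152/7, …
g: a_k = 2, 8, 32, 128, 512, 2048, 8192, 32768, …
Product ⇒ symmetric product L₀, ord ≤ 2.
Integrate: L := L₀·Dx.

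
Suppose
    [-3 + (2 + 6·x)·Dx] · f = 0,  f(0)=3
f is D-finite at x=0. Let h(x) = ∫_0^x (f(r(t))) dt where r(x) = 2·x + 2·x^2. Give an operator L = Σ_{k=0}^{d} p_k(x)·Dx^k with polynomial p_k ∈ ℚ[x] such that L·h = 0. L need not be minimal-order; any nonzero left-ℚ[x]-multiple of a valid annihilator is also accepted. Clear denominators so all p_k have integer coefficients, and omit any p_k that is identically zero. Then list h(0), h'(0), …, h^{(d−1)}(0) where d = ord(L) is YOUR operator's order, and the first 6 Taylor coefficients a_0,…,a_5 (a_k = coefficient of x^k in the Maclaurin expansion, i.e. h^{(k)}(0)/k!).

f: a_k = 3, 9/2, -27/8, 81/16, -1215/128, 5103/256, …
L₀ from L_f via x↦r, Dx↦r'^{-1}Dx.
∫: right-multiply L₀ by Dx.
L = (-3 - 6·x)·Dx + (1 + 6·x + 6·x^2)·Dx^2  (order 2).
h: a_k = 0, 3, 9/2, -3/2, 27/8, -351/40, …
ICs: h(0) = 0, h′(0) = 3.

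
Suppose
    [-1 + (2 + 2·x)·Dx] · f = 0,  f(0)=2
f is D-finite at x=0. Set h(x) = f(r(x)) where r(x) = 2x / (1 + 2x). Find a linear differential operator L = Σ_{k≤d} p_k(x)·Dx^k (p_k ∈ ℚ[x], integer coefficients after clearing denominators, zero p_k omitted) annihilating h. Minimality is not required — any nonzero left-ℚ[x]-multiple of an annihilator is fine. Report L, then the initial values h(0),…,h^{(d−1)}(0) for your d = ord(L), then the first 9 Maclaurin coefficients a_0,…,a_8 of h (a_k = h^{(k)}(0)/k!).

f: a_k = 2, 1, -1/4, 1/8, -5/64, 7/128, -21/512, 33/1024, -429/16384, …
f∘r: x↦r, Dx↦Dx/r' in L_f ⇒ L₀.
L = -1 + (1 + 6·x + 8·x^2)·Dx  (order 1).
h: a_k = 2, 2, -5, 13, -141/4, 399/4, -2353/8, 7205/8, -182461/64, …
ICs: h(0) = 2.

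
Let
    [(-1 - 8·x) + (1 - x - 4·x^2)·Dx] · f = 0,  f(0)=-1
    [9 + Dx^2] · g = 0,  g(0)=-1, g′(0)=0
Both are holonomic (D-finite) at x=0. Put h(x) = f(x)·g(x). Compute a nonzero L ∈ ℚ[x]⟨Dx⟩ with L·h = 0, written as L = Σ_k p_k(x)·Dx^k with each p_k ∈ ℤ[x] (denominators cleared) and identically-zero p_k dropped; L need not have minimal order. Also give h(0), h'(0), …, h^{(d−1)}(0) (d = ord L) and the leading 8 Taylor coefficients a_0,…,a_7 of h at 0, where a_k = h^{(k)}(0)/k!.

f: a_k = -1, -1, -5, -9, -29, -65, -181, -441, …
g: a_k = -1, 0, 9/2, 0, -27/8, 0, 81/80, 0, …
Sym-product of L_f,L_g gives L₀ (≤ ord 2).
L = (-1 + 9·x + 36·x^2) + (2 + 16·x)·Dx + (-1 + x + 4·x^2)·Dx^2  (order 2).
h: a_k = 1, 1, 1/2, 9/2, 79/8, 223/8, 5309/80, 14229/80, …
ICs: h(0) = 1, h′(0) = 1.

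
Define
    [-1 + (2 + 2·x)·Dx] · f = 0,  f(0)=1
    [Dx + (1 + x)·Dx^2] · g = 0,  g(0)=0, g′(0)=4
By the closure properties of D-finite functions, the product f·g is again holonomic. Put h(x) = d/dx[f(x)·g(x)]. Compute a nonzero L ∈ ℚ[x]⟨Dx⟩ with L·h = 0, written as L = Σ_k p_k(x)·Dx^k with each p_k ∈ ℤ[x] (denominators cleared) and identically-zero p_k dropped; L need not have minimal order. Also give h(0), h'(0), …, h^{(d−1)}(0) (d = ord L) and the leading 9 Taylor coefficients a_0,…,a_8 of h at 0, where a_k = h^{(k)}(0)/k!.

f: a_k = 1, 1/2, -1/8, 1/16, -5/128, 7/256, -21/1024, 33/2048, -429/32768, …
g: a_k = 0, 4, -2, 4/3, -1, 4/5, -2/3, 4/7, -1/2, …
L₀ := L_f ⊗_s L_g (sym. prod.), ord ≤ 2.
h=h₀': d/dx-closure on L₀ ⇒ L.
L = 1 + (8 + 8·x)·Dx + (4 + 8·x + 4·x^2)·Dx^2  (order 2).
h: a_k = 4, 0, -1/2, 2/3, -71/96, 31/40, -3043/3840, 2689/3360, -46027/57344, …
ICs: h(0) = 4, h′(0) = 0.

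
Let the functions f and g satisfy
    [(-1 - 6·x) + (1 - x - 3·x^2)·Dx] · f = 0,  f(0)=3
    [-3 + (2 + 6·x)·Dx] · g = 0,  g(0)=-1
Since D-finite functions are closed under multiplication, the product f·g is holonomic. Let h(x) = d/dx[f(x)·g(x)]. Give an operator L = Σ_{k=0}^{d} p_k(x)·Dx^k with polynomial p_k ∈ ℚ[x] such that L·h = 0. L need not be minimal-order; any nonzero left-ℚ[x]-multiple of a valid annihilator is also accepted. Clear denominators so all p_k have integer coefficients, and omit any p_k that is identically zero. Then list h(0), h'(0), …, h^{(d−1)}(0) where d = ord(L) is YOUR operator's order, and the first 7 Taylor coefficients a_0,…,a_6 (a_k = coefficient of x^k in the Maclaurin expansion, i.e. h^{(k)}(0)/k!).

L = (35 + 378·x + 1053·x^2 + 1350·x^3 + 1215·x^4) + (-10 - 50·x - 54·x^2 + 162·x^3 + 594·x^4 + 486·x^5)·Dx  (order 1).
h: a_k = -15/2, -105/4, -1953/16, -9033/32, -272085/256, -1165599/512, -16097109/2048, …
ICs: h(0) = -15/2.

f: a_k = 3, 3, 12, 21, 57, 120, 291, …
g: a_k = -1, -3/2, 9/8, -27/16, 405/128, -1701/256, 15309/1024, …
h₀=f·g: eliminate ⇒ L₀, order ≤ 1·1.
h=h₀': d/dx-closure on L₀ ⇒ L.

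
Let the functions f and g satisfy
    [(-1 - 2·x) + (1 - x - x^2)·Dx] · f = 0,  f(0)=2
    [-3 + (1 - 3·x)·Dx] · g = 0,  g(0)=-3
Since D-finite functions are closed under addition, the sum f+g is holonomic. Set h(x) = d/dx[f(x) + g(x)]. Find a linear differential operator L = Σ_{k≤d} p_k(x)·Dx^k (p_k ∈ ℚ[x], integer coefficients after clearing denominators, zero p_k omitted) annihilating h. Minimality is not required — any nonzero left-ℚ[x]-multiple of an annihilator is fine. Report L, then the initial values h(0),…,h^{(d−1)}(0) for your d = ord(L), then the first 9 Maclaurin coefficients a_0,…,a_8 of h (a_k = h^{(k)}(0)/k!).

L = (54 + 72·x + 216·x^2 - 72·x^3 + 54·x^4) + (-18 - 30·x + 90·x^2 + 120·x^3 - 45·x^4 + 54·x^5)·Dx + (1 + 2·x - 25·x^2 + 30·x^3 - 3·x^5 + 9·x^6)·Dx^2  (order 2).
h: a_k = -7, -46, -225, -932, -3565, -12966, -45633, -156920, -530451, …
ICs: h(0) = -7, h′(0) = -46.

f: a_k = 2, 2, 4, 6, 10, 16, 26, 42, 68, …
g: a_k = -3, -9, -27, -81, -243, -729, -2187, -6561, -19683, …
Weyl lclm of L_f,L_g ⇒ L₀ (ord ≤ 2).
h=h₀': d/dx-closure on L₀ ⇒ L.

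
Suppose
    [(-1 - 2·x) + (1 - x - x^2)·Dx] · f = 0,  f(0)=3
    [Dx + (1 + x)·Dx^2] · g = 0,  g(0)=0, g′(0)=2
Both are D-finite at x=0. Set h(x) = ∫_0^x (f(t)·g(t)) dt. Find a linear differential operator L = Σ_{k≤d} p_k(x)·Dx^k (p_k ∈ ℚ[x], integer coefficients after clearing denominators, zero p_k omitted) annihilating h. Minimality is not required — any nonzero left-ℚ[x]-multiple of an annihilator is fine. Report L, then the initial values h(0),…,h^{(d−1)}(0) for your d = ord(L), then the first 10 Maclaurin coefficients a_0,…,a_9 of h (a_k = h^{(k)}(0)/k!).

L = (3 + 4·x)·Dx + (1 + 7·x + 5·x^2)·Dx^2 + (-1 + 2·x^2 + x^3)·Dx^3  (order 3).
h: a_k = 0, 0, 3, 1, 11/4, 5/2, 247/60, 181/35, 4323/560, 13609/1260, …
ICs: h(0) = 0, h′(0) = 0, h′′(0) = 6.

f: a_k = 3, 3, 6, 9, 15, 24, 39, 63, 102, 165, …
g: a_k = 0, 2, -1, 2/3, -1/2, 2/5, -1/3, 2/7, -1/4, 2/9, …
Sym-product of L_f,L_g gives L₀ (≤ ord 2).
h=∫h₀ ⇒ L = L₀·Dx.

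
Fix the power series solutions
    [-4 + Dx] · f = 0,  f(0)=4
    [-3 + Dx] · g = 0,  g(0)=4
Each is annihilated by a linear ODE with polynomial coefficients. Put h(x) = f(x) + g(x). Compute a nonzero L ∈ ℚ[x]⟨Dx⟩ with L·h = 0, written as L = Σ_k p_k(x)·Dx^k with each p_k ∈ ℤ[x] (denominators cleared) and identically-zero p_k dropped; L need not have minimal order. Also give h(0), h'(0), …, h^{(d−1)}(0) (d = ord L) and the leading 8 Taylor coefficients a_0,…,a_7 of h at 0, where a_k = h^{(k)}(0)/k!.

f: a_k = 4, 16, 32, 128/3, 128/3, 512/15, 1024/45, 4096/315, …
g: a_k = 4, 12, 18, 18, 27/2, 81/10, 81/20, 243/140, …
L₀ := lclm(L_f,L_g); ord L₀ ≤ 1+1.
L = 12 - 7·Dx + Dx^2  (order 2).
h: a_k = 8, 28, 50, 182/3, 337/6, 1267/30, 965/36, 2653/180, …
ICs: h(0) = 8, h′(0) = 28.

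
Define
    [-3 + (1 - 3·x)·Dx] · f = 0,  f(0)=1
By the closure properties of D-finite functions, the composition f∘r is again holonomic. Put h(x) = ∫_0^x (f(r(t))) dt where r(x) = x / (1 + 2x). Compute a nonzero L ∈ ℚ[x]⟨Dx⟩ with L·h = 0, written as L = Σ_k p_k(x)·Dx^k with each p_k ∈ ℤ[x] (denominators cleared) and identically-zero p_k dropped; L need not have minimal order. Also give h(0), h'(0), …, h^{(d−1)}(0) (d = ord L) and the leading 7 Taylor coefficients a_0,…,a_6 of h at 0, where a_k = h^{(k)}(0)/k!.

f: a_k = 1, 3, 9, 27, 81, 243, 729, …
f∘r: x↦r, Dx↦Dx/r' in L_f ⇒ L₀.
∫: right-multiply L₀ by Dx.
L = 3·Dx + (-1 - x + 2·x^2)·Dx^2  (order 2).
h: a_k = 0, 1, 3/2, 1, 3/4, 3/5, 1/2, …
ICs: h(0) = 0, h′(0) = 1.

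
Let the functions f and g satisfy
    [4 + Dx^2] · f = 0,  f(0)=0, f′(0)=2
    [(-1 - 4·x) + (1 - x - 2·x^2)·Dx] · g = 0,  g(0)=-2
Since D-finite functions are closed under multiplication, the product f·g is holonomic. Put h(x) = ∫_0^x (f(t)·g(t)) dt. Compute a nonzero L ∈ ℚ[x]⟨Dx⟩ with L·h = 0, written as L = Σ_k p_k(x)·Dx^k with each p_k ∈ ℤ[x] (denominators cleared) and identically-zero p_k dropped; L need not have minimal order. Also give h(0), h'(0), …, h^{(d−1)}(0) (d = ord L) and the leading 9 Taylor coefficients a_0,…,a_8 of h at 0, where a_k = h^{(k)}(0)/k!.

L = (4·x + 8·x^2)·Dx + (2 + 8·x)·Dx^2 + (-1 + x + 2·x^2)·Dx^3  (order 3).
h: a_k = 0, 0, -2, -4/3, -7/3, -52/15, -274/45, -356/35, -11357/630, …
ICs: h(0) = 0, h′(0) = 0, h′′(0) = -4.

f: a_k = 0, 2, 0, -4/3, 0, 4/15, 0, -8/315, 0, …
g: a_k = -2, -2, -6, -10, -22, -42, -86, -170, -342, …
Product ⇒ symmetric product L₀, ord ≤ 2.
h=∫h₀ ⇒ L = L₀·Dx.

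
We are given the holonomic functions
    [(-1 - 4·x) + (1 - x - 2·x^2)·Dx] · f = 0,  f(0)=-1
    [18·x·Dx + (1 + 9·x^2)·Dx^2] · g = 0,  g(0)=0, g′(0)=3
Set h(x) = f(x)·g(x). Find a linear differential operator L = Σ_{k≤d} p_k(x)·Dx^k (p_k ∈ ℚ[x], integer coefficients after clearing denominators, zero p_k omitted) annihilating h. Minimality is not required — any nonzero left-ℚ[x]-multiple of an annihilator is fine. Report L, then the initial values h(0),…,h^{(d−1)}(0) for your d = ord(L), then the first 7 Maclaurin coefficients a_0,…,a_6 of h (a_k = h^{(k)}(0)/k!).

f: a_k = -1, -1, -3, -5, -11, -21, -43, …
g: a_k = 0, 3, 0, -9, 0, 243/5, 0, …
f·g: L₀ = L_f ⊗_s L_g, ord ≤ 1·2.
L = (4 + 18·x + 108·x^2) + (2 - 10·x + 36·x^2 + 108·x^3)·Dx + (-1 + x - 7·x^2 + 9·x^3 + 18·x^4)·Dx^2  (order 2).
h: a_k = 0, -3, -3, 0, -6, -273/5, -333/5, …
ICs: h(0) = 0, h′(0) = -3.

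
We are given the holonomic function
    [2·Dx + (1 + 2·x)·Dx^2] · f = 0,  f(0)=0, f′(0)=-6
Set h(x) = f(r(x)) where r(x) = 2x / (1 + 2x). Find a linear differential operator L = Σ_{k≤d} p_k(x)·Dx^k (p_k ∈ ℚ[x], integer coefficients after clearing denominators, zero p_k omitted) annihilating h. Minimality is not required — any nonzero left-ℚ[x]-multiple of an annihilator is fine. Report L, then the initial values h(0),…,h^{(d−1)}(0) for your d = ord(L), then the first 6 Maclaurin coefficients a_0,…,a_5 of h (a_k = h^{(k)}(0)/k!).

L = (8 + 24·x)·Dx + (1 + 8·x + 12·x^2)·Dx^2  (order 2).
h: a_k = 0, -12, 48, -208, 960, -23232/5, …
ICs: h(0) = 0, h′(0) = -12.

f: a_k = 0, -6, 6, -8, 12, -96/5, …
f∘r: x↦r, Dx↦Dx/r' in L_f ⇒ L₀.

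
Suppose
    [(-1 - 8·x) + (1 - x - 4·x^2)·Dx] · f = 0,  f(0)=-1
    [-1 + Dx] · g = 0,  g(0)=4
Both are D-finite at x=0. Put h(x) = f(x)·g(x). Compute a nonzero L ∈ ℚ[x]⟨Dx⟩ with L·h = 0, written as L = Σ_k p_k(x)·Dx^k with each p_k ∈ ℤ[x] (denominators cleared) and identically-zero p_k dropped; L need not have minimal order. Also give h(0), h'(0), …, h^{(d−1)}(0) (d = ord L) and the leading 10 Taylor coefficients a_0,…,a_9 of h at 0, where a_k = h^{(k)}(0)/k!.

L = (2 + 7·x - 4·x^2) + (-1 + x + 4·x^2)·Dx  (order 1).
h: a_k = -4, -8, -26, -176/3, -977/6, -5963/15, -188797/180, -831287/315, -68891713/10080, -788834021/45360, …
ICs: h(0) = -4.

f: a_k = -1, -1, -5, -9, -29, -65, -181, -441, -1165, -2929, …
g: a_k = 4, 4, 2, 2/3, 1/6, 1/30, 1/180, 1/1260, 1/10080, 1/90720, …
Sym-product of L_f,L_g gives L₀ (≤ ord 1).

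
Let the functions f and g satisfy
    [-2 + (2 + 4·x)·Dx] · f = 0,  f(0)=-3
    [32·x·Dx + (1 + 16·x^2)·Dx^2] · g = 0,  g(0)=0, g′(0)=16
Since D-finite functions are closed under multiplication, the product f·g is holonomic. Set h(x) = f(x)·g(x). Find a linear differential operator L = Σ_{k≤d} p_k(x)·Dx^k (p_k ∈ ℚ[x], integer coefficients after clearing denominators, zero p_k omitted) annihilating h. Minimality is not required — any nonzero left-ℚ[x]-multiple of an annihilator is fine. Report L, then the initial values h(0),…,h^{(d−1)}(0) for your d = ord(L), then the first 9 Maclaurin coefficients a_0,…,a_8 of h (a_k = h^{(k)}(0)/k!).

f: a_k = -3, -3, 3/2, -3/2, 15/8, -21/8, 63/16, -99/16, 1287/128, …
g: a_k = 0, 16, 0, -256/3, 0, 4096/5, 0, -65536/7, 0, …
h₀=f·g: eliminate ⇒ L₀, order ≤ 1·2.
L = (3 - 32·x - 16·x^2) + (-2 + 28·x + 96·x^2 + 64·x^3)·Dx + (1 + 4·x + 20·x^2 + 64·x^3 + 64·x^4)·Dx^2  (order 2).
h: a_k = 0, -48, -48, 280, 232, -12778/5, -11858/5, 1022653/35, 944407/35, …
ICs: h(0) = 0, h′(0) = -48.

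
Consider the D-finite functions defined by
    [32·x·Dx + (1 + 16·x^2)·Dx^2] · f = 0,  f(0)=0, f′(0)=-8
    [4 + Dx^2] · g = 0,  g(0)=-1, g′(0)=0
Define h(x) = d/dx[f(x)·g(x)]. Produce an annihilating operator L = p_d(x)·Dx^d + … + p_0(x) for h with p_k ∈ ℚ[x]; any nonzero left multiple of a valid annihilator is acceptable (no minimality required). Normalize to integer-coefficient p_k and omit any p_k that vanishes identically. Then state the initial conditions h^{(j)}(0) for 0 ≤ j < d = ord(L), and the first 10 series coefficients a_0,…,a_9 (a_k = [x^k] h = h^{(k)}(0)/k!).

f: a_k = 0, -8, 0, 128/3, 0, -2048/5, 0, 32768/7, 0, -524288/9, …
g: a_k = -1, 0, 2, 0, -2/3, 0, 4/45, 0, -2/315, 0, …
Product ⇒ symmetric product L₀, ord ≤ 4.
h=h₀': d/dx-closure on L₀ ⇒ L.
L = (62288 + 2213376·x^2 + 73428992·x^4 + 58982400·x^6 + 3145728·x^8 - 167772160·x^10 + 268435456·x^12) + (35072·x + 2871296·x^3 + 39976960·x^5 + 52428800·x^7 + 83886080·x^9 + 268435456·x^11)·Dx + (15912 + 579328·x^2 + 18954240·x^4 + 19529728·x^6 + 9961472·x^8 - 16777216·x^10 + 134217728·x^12)·Dx^2 + (8768·x + 717824·x^3 + 9994240·x^5 + 13107200·x^7 + 20971520·x^9 + 67108864·x^11)·Dx^3 + (85 + 6496·x^2 + 149248·x^4 + 1196032·x^6 + 2293760·x^8 + 6291456·x^10 + 16777216·x^12)·Dx^4  (order 4).
h: a_k = 8, 0, -176, 0, 7504/3, 0, -1741792/45, 0, 12831856/21, 0, …
ICs: h(0) = 8, h′(0) = 0, h′′(0) = -352, h′′′(0) = 0.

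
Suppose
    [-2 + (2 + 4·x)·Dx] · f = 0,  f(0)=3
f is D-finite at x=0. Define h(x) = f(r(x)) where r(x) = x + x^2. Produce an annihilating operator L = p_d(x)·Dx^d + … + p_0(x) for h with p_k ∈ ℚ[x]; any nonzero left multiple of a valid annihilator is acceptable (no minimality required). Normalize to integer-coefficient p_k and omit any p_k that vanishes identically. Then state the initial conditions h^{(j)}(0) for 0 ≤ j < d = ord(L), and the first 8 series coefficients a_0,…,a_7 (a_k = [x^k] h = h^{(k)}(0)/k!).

f: a_k = 3, 3, -3/2, 3/2, -15/8, 21/8, -63/16, 99/16, …
L₀ from L_f via x↦r, Dx↦r'^{-1}Dx.
L = (-1 - 2·x) + (1 + 2·x + 2·x^2)·Dx  (order 1).
h: a_k = 3, 3, 3/2, -3/2, 9/8, -3/8, -9/16, 21/16, …
ICs: h(0) = 3.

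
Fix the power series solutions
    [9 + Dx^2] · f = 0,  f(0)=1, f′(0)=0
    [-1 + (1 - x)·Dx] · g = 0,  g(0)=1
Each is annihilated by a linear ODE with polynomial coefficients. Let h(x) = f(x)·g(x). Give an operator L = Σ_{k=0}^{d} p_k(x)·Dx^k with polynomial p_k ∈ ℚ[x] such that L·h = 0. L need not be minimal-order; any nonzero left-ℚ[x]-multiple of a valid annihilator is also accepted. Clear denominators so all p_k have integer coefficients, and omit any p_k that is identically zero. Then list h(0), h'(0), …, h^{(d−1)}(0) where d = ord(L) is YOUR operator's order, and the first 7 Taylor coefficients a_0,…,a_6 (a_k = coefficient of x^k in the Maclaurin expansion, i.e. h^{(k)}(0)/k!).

f: a_k = 1, 0, -9/2, 0, 27/8, 0, -81/80, …
g: a_k = 1, 1, 1, 1, 1, 1, 1, …
f·g: L₀ = L_f ⊗_s L_g, ord ≤ 2·1.
L = (-9 + 9·x) + 2·Dx + (-1 + x)·Dx^2  (order 2).
h: a_k = 1, 1, -7/2, -7/2, -1/8, -1/8, -91/80, …
ICs: h(0) = 1, h′(0) = 1.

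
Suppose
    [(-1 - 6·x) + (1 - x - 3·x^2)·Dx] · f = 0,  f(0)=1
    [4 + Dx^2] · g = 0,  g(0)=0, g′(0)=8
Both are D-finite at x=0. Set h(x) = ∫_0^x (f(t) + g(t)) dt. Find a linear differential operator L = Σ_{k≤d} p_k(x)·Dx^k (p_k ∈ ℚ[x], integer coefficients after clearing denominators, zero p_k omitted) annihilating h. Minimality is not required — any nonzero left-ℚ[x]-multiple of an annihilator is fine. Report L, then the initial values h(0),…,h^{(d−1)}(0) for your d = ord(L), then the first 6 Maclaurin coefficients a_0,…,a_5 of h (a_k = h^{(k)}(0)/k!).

f: a_k = 1, 1, 4, 7, 19, 40, …
g: a_k = 0, 8, 0, -16/3, 0, 16/15, …
h₀=f+g: left-lcm gives L₀, ord ≤ 3.
h=∫h₀ ⇒ L = L₀·Dx.
L = (92 + 608·x + 512·x^2 + 1104·x^3 + 360·x^4 + 432·x^5)·Dx + (-24 + 4·x + 24·x^2 + 80·x^3 + 180·x^4 + 216·x^5 + 216·x^6)·Dx^2 + (23 + 152·x + 128·x^2 + 276·x^3 + 90·x^4 + 108·x^5)·Dx^3 + (-6 + x + 6·x^2 + 20·x^3 + 45·x^4 + 54·x^5 + 54·x^6)·Dx^4  (order 4).
h: a_k = 0, 1, 9/2, 4/3, 5/12, 19/5, …
ICs: h(0) = 0, h′(0) = 1, h′′(0) = 9, h′′′(0) = 8.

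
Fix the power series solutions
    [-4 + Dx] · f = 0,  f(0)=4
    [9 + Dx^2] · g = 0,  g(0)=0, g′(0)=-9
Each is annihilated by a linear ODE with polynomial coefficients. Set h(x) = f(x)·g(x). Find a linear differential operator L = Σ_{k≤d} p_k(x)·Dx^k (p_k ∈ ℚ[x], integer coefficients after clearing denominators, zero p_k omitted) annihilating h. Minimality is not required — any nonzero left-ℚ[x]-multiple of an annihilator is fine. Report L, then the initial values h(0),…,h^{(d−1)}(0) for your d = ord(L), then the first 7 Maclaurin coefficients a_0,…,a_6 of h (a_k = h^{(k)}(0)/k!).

f: a_k = 4, 16, 32, 128/3, 128/3, 512/15, 1024/45, …
g: a_k = 0, -9, 0, 27/2, 0, -243/40, 0, …
Sym-product of L_f,L_g gives L₀ (≤ ord 2).
L = 25 - 8·Dx + Dx^2  (order 2).
h: a_k = 0, -36, -144, -234, -168, 237/10, 858/5, …
ICs: h(0) = 0, h′(0) = -36.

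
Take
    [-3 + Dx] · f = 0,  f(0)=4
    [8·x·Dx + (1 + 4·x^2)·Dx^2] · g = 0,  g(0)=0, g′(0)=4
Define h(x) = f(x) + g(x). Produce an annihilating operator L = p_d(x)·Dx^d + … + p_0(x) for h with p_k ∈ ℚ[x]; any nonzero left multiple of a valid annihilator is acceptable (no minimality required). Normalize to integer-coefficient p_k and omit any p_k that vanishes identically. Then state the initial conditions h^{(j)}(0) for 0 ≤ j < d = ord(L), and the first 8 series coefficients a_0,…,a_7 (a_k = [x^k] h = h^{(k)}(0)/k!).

L = (24 - 72·x - 288·x^2 - 288·x^3)·Dx + (-17 + 24·x^2 - 144·x^4)·Dx^2 + (3 + 8·x + 24·x^2 + 32·x^3 + 48·x^4)·Dx^3  (order 3).
h: a_k = 4, 16, 18, 38/3, 27/2, 209/10, 81/20, -4877/140, …
ICs: h(0) = 4, h′(0) = 16, h′′(0) = 36.

f: a_k = 4, 12, 18, 18, 27/2, 81/10, 81/20, 243/140, …
g: a_k = 0, 4, 0, -16/3, 0, 64/5, 0, -256/7, …
Weyl lclm of L_f,L_g ⇒ L₀ (ord ≤ 3).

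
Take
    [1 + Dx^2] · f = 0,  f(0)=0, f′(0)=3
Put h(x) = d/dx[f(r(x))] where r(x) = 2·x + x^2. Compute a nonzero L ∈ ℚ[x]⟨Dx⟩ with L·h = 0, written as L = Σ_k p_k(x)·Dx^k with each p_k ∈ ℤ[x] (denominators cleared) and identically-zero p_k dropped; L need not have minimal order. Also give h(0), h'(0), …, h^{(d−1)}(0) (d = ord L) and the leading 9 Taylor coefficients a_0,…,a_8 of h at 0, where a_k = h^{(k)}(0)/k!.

L = (7 + 16·x + 24·x^2 + 16·x^3 + 4·x^4) + (-3 - 3·x)·Dx + (1 + 2·x + x^2)·Dx^2  (order 2).
h: a_k = 6, 6, -12, -24, -11, 9, 202/15, 88/15, -551/420, …
ICs: h(0) = 6, h′(0) = 6.

f: a_k = 0, 3, 0, -1/2, 0, 1/40, 0, -1/1680, 0, …
h₀=f(r): pull back L_f along r ⇒ L₀.
Derive L from L₀ (diff closure).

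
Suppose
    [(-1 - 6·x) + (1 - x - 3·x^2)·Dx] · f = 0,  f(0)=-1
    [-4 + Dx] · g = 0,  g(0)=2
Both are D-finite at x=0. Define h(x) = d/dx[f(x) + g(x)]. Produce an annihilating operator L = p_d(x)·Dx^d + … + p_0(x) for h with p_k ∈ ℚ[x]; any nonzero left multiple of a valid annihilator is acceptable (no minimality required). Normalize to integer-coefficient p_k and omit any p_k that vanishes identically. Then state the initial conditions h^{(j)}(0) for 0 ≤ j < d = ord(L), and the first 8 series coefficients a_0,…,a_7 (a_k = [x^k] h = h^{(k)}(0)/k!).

f: a_k = -1, -1, -4, -7, -19, -40, -97, -217, …
g: a_k = 2, 8, 16, 64/3, 64/3, 256/15, 512/45, 2048/315, …
Weyl lclm of L_f,L_g ⇒ L₀ (ord ≤ 2).
h=h₀': d/dx-closure on L₀ ⇒ L.
L = (20 + 496·x + 552·x^2 + 2160·x^3 + 1296·x^4) + (-13 - 112·x - 298·x^2 - 516·x^3 + 360·x^4 + 432·x^5)·Dx + (2 - 3·x + 40·x^2 - 6·x^3 - 171·x^4 - 108·x^5)·Dx^2  (order 2).
h: a_k = 7, 24, 43, 28/3, -344/3, -7706/15, -66307/45, -1271968/315, …
ICs: h(0) = 7, h′(0) = 24.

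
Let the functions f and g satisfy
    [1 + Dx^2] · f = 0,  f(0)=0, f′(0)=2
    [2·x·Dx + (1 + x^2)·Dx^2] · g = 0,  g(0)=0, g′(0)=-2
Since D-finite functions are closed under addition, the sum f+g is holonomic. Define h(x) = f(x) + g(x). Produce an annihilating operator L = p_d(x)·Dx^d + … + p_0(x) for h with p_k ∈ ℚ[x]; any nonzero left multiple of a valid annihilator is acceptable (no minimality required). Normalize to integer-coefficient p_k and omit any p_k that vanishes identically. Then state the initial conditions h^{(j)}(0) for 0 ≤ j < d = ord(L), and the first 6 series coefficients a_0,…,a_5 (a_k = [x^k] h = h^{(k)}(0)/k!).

L = (-22·x + 28·x^3 + 2·x^5)·Dx + (-1 + 7·x^2 + 9·x^4 + x^6)·Dx^2 + (-22·x + 28·x^3 + 2·x^5)·Dx^3 + (-1 + 7·x^2 + 9·x^4 + x^6)·Dx^4  (order 4).
h: a_k = 0, 0, 0, 1/3, 0, -23/60, …
ICs: h(0) = 0, h′(0) = 0, h′′(0) = 0, h′′′(0) = 2.

f: a_k = 0, 2, 0, -1/3, 0, 1/60, …
g: a_k = 0, -2, 0, 2/3, 0, -2/5, …
Weyl lclm of L_f,L_g ⇒ L₀ (ord ≤ 4).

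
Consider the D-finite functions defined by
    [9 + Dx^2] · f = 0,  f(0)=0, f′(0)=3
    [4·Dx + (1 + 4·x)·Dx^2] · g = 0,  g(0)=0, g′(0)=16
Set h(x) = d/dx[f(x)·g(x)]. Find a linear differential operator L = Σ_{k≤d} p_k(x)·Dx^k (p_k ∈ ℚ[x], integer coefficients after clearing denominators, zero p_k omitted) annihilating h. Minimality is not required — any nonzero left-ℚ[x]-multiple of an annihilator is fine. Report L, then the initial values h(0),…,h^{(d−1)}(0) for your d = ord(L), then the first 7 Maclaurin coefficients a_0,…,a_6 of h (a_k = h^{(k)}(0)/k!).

f: a_k = 0, 3, 0, -9/2, 0, 81/40, 0, …
g: a_k = 0, 16, -32, 256/3, -256, 4096/5, -8192/3, …
Sym-product of L_f,L_g gives L₀ (≤ ord 4).
Derive L from L₀ (diff closure).
L = (-153603 - 635688·x - 3184272·x^2 - 4292352·x^3 + 12503808·x^4 + 40310784·x^5 + 26873856·x^6) + (-47736 - 304992·x - 311040·x^2 + 2073600·x^3 + 7464960·x^4 + 5971968·x^5)·Dx + (-19110 - 88272·x - 352800·x^2 + 41472·x^3 + 3773952·x^4 + 8957952·x^5 + 5971968·x^6)·Dx^2 + (-5304 - 33888·x - 34560·x^2 + 230400·x^3 + 829440·x^4 + 663552·x^5)·Dx^3 + (-227 - 1960·x + 112·x^2 + 57600·x^3 + 264960·x^4 + 497664·x^5 + 331776·x^6)·Dx^4  (order 4).
h: a_k = 0, 96, -288, 736, -3120, 12636, -248668/5, …
ICs: h(0) = 0, h′(0) = 96, h′′(0) = -576, h′′′(0) = 4416.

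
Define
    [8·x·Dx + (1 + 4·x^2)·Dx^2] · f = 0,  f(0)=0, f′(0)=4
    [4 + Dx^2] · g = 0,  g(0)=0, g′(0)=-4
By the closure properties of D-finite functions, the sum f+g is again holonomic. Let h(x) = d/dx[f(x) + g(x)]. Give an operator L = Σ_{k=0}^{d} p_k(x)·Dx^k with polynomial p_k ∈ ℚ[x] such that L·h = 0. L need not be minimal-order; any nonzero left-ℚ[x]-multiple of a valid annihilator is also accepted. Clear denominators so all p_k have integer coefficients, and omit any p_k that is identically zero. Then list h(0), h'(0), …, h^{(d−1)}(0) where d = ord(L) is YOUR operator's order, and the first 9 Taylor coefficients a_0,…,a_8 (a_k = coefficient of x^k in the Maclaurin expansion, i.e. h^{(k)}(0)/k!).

f: a_k = 0, 4, 0, -16/3, 0, 64/5, 0, -256/7, 0, …
g: a_k = 0, -4, 0, 8/3, 0, -8/15, 0, 16/315, 0, …
Sum ⇒ L₀ = lclm(L_f,L_g) in ℚ(x)⟨Dx⟩.
Differentiate: ansatz ord ≤ ord L₀ ⇒ L.
L = (-352·x + 1792·x^3 + 512·x^5) + (-4 + 112·x^2 + 576·x^4 + 256·x^6)·Dx + (-88·x + 448·x^3 + 128·x^5)·Dx^2 + (-1 + 28·x^2 + 144·x^4 + 64·x^6)·Dx^3  (order 3).
h: a_k = 0, 0, -8, 0, 184/3, 0, -11504/45, 0, 322552/315, …
ICs: h(0) = 0, h′(0) = 0, h′′(0) = -16.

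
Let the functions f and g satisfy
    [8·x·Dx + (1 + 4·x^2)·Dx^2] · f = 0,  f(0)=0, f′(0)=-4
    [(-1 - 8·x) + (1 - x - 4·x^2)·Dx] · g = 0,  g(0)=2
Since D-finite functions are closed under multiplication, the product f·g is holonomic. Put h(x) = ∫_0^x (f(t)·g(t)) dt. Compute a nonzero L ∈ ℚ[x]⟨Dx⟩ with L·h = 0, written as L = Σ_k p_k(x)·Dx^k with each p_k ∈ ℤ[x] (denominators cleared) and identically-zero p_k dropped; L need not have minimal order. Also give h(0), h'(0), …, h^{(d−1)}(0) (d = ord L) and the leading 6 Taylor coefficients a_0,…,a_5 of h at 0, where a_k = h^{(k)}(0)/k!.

L = (8 + 8·x + 96·x^2)·Dx + (2 + 8·x + 16·x^2 + 96·x^3)·Dx^2 + (-1 + x + 4·x^3 + 16·x^4)·Dx^3  (order 3).
h: a_k = 0, 0, -4, -8/3, -22/3, -184/15, …
ICs: h(0) = 0, h′(0) = 0, h′′(0) = -8.

f: a_k = 0, -4, 0, 16/3, 0, -64/5, …
g: a_k = 2, 2, 10, 18, 58, 130, …
Product ⇒ symmetric product L₀, ord ≤ 2.
h=∫₀ˣh₀: take L = L₀·Dx.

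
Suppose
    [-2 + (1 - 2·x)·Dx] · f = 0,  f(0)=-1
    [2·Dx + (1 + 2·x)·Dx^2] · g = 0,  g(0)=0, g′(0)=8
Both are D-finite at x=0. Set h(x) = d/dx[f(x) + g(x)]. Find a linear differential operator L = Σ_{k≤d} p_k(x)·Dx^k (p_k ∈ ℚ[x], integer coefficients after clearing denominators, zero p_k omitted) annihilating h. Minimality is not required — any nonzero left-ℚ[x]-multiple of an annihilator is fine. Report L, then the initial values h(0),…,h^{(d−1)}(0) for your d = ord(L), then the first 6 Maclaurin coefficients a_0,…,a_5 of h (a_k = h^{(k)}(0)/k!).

f: a_k = -1, -2, -4, -8, -16, -32, …
g: a_k = 0, 8, -8, 32/3, -16, 128/5, …
h₀=f+g: left-lcm gives L₀, ord ≤ 3.
h₀' ⇒ L via d/dx closure of L₀.
L = (40 + 16·x) + (8 + 64·x + 32·x^2)·Dx + (-3 - 2·x + 12·x^2 + 8·x^3)·Dx^2  (order 2).
h: a_k = 6, -24, 8, -128, -32, -640, …
ICs: h(0) = 6, h′(0) = -24.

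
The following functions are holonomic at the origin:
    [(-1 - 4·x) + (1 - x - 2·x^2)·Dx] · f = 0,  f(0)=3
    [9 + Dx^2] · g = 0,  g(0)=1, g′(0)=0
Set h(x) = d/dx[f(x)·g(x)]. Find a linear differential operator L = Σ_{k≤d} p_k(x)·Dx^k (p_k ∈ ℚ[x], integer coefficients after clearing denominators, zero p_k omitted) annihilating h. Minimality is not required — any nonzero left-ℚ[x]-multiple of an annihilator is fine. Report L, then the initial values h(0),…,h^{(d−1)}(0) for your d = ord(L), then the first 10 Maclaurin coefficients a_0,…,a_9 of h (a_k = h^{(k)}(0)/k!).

L = (-33 - 162·x - 243·x^2 + 324·x^3 + 324·x^4) + (-6 - 6·x + 108·x^2 + 144·x^3)·Dx + (5 - 14·x - 19·x^2 + 36·x^3 + 36·x^4)·Dx^2  (order 2).
h: a_k = 3, -9, 9/2, 21/2, 225/8, 1881/40, 10689/80, 157923/560, 2960523/4480, 6445743/4480, …
ICs: h(0) = 3, h′(0) = -9.

f: a_k = 3, 3, 9, 15, 33, 63, 129, 255, 513, 1023, …
g: a_k = 1, 0, -9/2, 0, 27/8, 0, -81/80, 0, 729/4480, 0, …
Product ⇒ symmetric product L₀, ord ≤ 2.
Differentiate: ansatz ord ≤ ord L₀ ⇒ L.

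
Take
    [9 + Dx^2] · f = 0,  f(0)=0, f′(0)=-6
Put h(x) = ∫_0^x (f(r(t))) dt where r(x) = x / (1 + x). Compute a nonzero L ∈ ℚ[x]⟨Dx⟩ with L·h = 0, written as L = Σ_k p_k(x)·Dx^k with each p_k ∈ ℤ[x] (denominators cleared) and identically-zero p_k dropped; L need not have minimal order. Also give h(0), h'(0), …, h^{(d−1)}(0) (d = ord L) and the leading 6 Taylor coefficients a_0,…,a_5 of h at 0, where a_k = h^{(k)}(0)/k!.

L = 9·Dx + (2 + 6·x + 6·x^2 + 2·x^3)·Dx^2 + (1 + 4·x + 6·x^2 + 4·x^3 + x^4)·Dx^3  (order 3).
h: a_k = 0, 0, -3, 2, 3/4, -21/5, …
ICs: h(0) = 0, h′(0) = 0, h′′(0) = -6.

f: a_k = 0, -6, 0, 9, 0, -81/20, …
h₀=f(r): pull back L_f along r ⇒ L₀.
h=∫h₀ ⇒ L = L₀·Dx.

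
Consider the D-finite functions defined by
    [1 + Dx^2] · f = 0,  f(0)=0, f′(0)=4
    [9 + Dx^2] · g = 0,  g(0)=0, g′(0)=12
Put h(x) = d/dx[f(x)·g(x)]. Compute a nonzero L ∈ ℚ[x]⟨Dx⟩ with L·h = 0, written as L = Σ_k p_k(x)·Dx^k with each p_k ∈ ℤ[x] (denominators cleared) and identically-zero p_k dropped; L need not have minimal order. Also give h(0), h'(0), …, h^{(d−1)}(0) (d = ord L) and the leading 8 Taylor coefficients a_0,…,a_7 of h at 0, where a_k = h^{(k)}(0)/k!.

f: a_k = 0, 4, 0, -2/3, 0, 1/30, 0, -1/1260, …
g: a_k = 0, 12, 0, -18, 0, 81/10, 0, -243/140, …
Sym-product of L_f,L_g gives L₀ (≤ ord 4).
Derive L from L₀ (diff closure).
L = 64 + 20·Dx^2 + Dx^4  (order 4).
h: a_k = 0, 96, 0, -320, 0, 1344/5, 0, -2176/21, …
ICs: h(0) = 0, h′(0) = 96, h′′(0) = 0, h′′′(0) = -1920.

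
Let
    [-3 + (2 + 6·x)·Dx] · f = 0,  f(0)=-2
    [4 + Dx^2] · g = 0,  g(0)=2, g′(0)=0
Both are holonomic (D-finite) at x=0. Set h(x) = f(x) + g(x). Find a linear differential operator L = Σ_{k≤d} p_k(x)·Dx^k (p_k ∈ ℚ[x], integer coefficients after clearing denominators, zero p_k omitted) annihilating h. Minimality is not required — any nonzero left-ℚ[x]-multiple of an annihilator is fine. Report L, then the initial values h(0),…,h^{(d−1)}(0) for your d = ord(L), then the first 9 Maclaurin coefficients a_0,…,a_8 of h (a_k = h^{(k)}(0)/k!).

L = (-516 - 1152·x - 1728·x^2) + (56 + 936·x + 3456·x^2 + 3456·x^3)·Dx + (-129 - 288·x - 432·x^2)·Dx^2 + (14 + 234·x + 864·x^2 + 864·x^3)·Dx^3  (order 3).
h: a_k = 0, -3, -7/4, -27/8, 1471/192, -1701/128, 684809/23040, -72171/1024, 886686271/5160960, …
ICs: h(0) = 0, h′(0) = -3, h′′(0) = -7/2.

f: a_k = -2, -3, 9/4, -27/8, 405/64, -1701/128, 15309/512, -72171/1024, 2814669/16384, …
g: a_k = 2, 0, -4, 0, 4/3, 0, -8/45, 0, 4/315, …
f+g: L₀ = lclm(L_f,L_g), ord ≤ 1+2.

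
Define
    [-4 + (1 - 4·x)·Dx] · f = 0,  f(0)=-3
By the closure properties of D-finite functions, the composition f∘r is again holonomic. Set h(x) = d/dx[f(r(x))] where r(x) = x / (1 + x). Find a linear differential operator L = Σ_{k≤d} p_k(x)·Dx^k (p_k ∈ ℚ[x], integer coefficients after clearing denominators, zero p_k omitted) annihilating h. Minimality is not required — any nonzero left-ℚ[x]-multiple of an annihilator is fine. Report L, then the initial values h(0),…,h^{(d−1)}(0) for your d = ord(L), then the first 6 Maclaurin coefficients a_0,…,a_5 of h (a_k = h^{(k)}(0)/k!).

L = 6 + (-1 + 3·x)·Dx  (order 1).
h: a_k = -12, -72, -324, -1296, -4860, -17496, …
ICs: h(0) = -12.

f: a_k = -3, -12, -48, -192, -768, -3072, …
L₀ from L_f via x↦r, Dx↦r'^{-1}Dx.
h=h₀': d/dx-closure on L₀ ⇒ L.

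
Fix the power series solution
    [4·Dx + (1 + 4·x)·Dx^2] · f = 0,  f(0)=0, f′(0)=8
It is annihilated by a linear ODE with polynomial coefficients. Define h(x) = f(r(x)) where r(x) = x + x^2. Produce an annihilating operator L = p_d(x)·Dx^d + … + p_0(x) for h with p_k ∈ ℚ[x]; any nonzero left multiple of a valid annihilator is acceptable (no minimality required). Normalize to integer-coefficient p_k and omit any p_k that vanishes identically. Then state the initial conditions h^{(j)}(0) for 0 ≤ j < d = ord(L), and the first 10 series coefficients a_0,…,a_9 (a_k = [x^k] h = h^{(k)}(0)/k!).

L = 2·Dx + (1 + 2·x)·Dx^2  (order 2).
h: a_k = 0, 8, -8, 32/3, -16, 128/5, -128/3, 512/7, -128, 2048/9, …
ICs: h(0) = 0, h′(0) = 8.

f: a_k = 0, 8, -16, 128/3, -128, 2048/5, -4096/3, 32768/7, -16384, 524288/9, …
h₀=f(r): pull back L_f along r ⇒ L₀.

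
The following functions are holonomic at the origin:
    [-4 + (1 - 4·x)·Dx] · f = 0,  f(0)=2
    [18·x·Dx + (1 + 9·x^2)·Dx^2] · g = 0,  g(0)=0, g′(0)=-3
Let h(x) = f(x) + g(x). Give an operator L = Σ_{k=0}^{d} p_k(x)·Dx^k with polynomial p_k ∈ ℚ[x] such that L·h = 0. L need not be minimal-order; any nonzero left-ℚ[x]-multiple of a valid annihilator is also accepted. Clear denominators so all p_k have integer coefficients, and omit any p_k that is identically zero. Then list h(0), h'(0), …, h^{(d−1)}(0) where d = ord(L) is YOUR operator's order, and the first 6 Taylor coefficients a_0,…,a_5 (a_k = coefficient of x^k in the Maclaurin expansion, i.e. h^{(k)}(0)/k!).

f: a_k = 2, 8, 32, 128, 512, 2048, …
g: a_k = 0, -3, 0, 9, 0, -243/5, …
Sum ⇒ L₀ = lclm(L_f,L_g) in ℚ(x)⟨Dx⟩.
L = (-72 + 1152·x + 1944·x^2)·Dx + (57 - 72·x + 765·x^2 + 1944·x^3)·Dx^2 + (-4 + 7·x + 63·x^3 + 324·x^4)·Dx^3  (order 3).
h: a_k = 2, 5, 32, 137, 512, 9997/5, …
ICs: h(0) = 2, h′(0) = 5, h′′(0) = 64.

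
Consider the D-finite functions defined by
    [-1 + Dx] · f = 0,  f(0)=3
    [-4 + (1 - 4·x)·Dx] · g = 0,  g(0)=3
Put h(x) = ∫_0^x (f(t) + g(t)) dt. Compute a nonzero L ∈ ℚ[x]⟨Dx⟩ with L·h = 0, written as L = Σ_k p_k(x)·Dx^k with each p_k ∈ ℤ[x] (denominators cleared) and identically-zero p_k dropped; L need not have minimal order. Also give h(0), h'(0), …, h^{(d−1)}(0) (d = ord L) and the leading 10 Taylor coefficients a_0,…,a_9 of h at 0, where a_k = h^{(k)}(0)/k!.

f: a_k = 3, 3, 3/2, 1/2, 1/8, 1/40, 1/240, 1/1680, 1/13440, 1/120960, …
g: a_k = 3, 12, 48, 192, 768, 3072, 12288, 49152, 196608, 786432, …
L₀ := lclm(L_f,L_g); ord L₀ ≤ 1+1.
Integrate: L := L₀·Dx.
L = (28 + 16·x)·Dx + (-31 - 8·x + 16·x^2)·Dx^2 + (3 - 8·x - 16·x^2)·Dx^3  (order 3).
h: a_k = 0, 6, 15/2, 33/2, 385/8, 1229/8, 122881/240, 421303/240, 82575361/13440, 2642411521/120960, …
ICs: h(0) = 0, h′(0) = 6, h′′(0) = 15.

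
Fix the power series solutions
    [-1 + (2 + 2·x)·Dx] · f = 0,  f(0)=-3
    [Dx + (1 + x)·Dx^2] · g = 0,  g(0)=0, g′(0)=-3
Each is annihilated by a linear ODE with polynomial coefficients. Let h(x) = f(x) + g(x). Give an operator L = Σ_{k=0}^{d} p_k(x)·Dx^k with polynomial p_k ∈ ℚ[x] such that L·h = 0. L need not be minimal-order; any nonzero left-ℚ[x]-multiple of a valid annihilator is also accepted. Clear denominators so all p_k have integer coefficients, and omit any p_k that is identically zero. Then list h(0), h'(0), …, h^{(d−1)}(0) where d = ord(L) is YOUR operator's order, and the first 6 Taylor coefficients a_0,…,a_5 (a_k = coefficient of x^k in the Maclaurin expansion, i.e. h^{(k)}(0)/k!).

f: a_k = -3, -3/2, 3/8, -3/16, 15/128, -21/256, …
g: a_k = 0, -3, 3/2, -1, 3/4, -3/5, …
Weyl lclm of L_f,L_g ⇒ L₀ (ord ≤ 3).
L = Dx + (5 + 5·x)·Dx^2 + (2 + 4·x + 2·x^2)·Dx^3  (order 3).
h: a_k = -3, -9/2, 15/8, -19/16, 111/128, -873/1280, …
ICs: h(0) = -3, h′(0) = -9/2, h′′(0) = 15/4.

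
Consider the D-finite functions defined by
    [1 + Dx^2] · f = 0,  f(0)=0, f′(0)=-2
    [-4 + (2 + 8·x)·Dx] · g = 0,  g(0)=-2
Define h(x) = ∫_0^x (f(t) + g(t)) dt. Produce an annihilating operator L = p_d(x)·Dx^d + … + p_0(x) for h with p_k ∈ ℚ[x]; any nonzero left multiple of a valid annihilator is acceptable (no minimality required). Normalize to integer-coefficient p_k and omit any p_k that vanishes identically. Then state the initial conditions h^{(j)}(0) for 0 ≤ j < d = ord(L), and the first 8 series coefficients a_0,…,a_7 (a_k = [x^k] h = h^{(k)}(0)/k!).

f: a_k = 0, -2, 0, 1/3, 0, -1/60, 0, 1/2520, …
g: a_k = -2, -4, 4, -8, 20, -56, 168, -528, …
L₀ := lclm(L_f,L_g); ord L₀ ≤ 2+1.
Integrate: L := L₀·Dx.
L = (-26 - 16·x - 32·x^2)·Dx + (-3 - 4·x + 48·x^2 + 64·x^3)·Dx^2 + (-26 - 16·x - 32·x^2)·Dx^3 + (-3 - 4·x + 48·x^2 + 64·x^3)·Dx^4  (order 4).
h: a_k = 0, -2, -3, 4/3, -23/12, 4, -3361/360, 24, …
ICs: h(0) = 0, h′(0) = -2, h′′(0) = -6, h′′′(0) = 8.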